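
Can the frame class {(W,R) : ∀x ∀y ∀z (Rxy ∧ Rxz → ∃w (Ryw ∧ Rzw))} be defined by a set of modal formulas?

This is a Sahlqvist condition; the .2 axiom ◇□q → □◇q defines it.

Yes — defined by ◇□q → □◇q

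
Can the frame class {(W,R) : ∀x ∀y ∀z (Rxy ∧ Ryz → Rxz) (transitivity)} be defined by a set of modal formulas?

This is a Sahlqvist condition; the 4 axiom □r → □□r defines it.

Definable; □r → □□r defines it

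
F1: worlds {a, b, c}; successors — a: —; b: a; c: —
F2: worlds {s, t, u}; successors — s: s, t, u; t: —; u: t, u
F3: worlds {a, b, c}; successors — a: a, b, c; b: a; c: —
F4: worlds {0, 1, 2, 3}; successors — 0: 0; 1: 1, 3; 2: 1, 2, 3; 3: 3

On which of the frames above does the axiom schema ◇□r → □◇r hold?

The schema corresponds to convergence: ∀x ∀y ∀z (Rxy ∧ Rxz → ∃w (Ryw ∧ Rzw)).
F1: fails — Rba and Rba but a and a have no common successor.
F2: fails — Rsu and Rst but u and t have no common successor.
F3: fails — Raa and Rac but a and c have no common successor.
F4: satisfies the condition.

F4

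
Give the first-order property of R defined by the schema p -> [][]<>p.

This is a Sahlqvist (Geach-type) schema ◇^0□^0p → □^2◇^1p.
Minimal-valuation argument: fix x; take any y with xR^0y and any z with xR^2z. Set V(p) to the set of worlds R-reachable from y in exactly 0 steps. Then □^0p holds at y, so the antecedent holds at x; validity forces ◇^1p at z, giving a w with zR^1w and yR^0w.
First-order correspondent: forall x forall z (x R^2 z -> exists w (x = w & zRw)).

forall x forall z (x R^2 z -> exists w (x = w & zRw))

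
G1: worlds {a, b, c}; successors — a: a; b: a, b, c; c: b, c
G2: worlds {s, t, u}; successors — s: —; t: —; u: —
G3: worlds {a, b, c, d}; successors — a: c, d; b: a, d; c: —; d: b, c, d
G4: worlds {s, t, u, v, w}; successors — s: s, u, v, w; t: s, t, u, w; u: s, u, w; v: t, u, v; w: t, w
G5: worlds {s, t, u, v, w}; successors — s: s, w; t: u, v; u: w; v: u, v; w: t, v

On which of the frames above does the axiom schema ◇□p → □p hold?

G2

The schema corresponds to a generalized confluence (Geach) condition: ∀x ∀y ∀z ((xRy ∧ xRz) → ∃w (yRw ∧ z = w)).
G1: fails — bRa, bRb but no w with aRw and b=w.
G2: condition met.
G3: fails — aRc, aRc but no w with cRw and c=w.
G4: fails — sRu, sRv but no w* with uRw* and v=w*.
G5: fails — sRw, sRs but no w* with wRw* and s=w*.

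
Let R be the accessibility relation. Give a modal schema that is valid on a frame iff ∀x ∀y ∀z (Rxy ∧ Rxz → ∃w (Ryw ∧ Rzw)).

◇□s → □◇s

A defining formula is ◇□s → □◇s (the .2 axiom).
Suppose ◇□s→□◇s is valid. Take Rxy, Rxz and set V(s)={w : Ryw}. Then □s at y so ◇□s at x, so □◇s at x, so ◇s at z, giving w with Rzw and Ryw.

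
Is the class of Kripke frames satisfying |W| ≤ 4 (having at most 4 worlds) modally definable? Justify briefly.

Any modally definable frame class is closed under disjoint unions.
Any modal formula valid on each of 5 disjoint one-world frames is valid on their disjoint union (validity is preserved under disjoint unions). Each one-world frame has |W|=1≤4, but the union has |W|=5.
So the class is not modally definable.

Not modally definable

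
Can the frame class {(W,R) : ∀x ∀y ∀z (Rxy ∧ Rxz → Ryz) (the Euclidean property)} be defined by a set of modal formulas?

Yes: it is the Euclidean property, defined by the 5 schema ◇q → □◇q.
Suppose ◇q→□◇q is valid. Take Rxy, Rxz and set V(q)={y}. Then ◇q at x, so □◇q at x, so ◇q at z, so some w with Rzw has q; w=y, i.e. Rzy. By symmetry of the argument, Ryz.

Definable; ◇q → □◇q defines it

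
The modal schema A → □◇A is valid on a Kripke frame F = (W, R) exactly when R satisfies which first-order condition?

symmetry: ∀x ∀y (Rxy → Ryx)

Suppose A→□◇A is valid. Take Rxy and set V(A)={x}. Then A at x, so □◇A at x, so ◇A at y, so some z with Ryz has A; z=x, i.e. Ryx.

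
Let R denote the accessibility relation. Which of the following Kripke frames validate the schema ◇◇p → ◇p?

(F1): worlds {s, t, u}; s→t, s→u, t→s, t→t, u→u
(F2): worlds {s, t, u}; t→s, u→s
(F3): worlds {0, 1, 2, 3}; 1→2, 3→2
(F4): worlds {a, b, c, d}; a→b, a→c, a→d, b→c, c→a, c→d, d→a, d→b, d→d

(F2), (F3)

Frame correspondent (Sahlqvist): ∀x ∀y ∀z (Rxy ∧ Ryz → Rxz) — i.e. transitivity.
(F1): fails — Rts and Rsu but not Rtu.
(F2): condition met.
(F3): condition met.
(F4): fails — Rbc and Rcd but not Rbd.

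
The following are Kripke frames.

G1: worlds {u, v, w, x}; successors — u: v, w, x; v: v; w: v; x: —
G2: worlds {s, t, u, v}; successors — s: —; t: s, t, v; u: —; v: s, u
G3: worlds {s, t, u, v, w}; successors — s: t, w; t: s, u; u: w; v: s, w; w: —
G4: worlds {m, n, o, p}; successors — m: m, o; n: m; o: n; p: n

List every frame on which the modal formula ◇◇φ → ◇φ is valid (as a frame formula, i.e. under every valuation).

G1

This is the axiom for transitivity; its first-order frame correspondent is ∀x ∀y ∀z (Rxy ∧ Ryz → Rxz).
G1: satisfies the condition.
G2: fails — Rtv and Rvu but not Rtu.
G3: fails — Rts and Rsw but not Rtw.
G4: fails — Ron and Rnm but not Rom.
Valid on: G1.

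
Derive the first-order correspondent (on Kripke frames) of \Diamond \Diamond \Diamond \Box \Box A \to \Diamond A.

\forall x \forall y (x R^3 y \to \exists w (y R^2 w \wedge xRw))

This is a Sahlqvist (Geach-type) schema ◇^3□^2A → □^0◇^1A.
First-order correspondent: \forall x \forall y (x R^3 y \to \exists w (y R^2 w \wedge xRw)).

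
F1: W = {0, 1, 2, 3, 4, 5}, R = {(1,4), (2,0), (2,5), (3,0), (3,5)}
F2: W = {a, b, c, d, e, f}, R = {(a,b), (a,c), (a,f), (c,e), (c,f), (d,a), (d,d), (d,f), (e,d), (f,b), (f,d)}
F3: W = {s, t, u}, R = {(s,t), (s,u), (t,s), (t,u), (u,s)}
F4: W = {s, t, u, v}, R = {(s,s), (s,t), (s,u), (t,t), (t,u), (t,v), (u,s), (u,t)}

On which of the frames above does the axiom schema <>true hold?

F3

The schema corresponds to seriality: forall x exists y Rxy.
F1: fails — world 0 has no successor.
F2: fails — world b has no successor.
F3: holds.
F4: fails — world v has no successor.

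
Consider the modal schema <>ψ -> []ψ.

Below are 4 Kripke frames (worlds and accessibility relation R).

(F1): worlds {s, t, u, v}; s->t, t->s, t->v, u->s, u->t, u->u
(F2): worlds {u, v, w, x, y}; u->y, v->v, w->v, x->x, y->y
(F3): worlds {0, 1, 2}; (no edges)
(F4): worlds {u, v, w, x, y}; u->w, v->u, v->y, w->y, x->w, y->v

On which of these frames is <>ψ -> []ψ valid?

Frame correspondent (Sahlqvist): forall x forall y forall z (Rxy & Rxz -> y = z) — i.e. partial functionality.
(F1): fails — t sees both s and v.
(F2): holds.
(F3): holds.
(F4): fails — v sees both u and y.
Valid on: (F2), (F3).

(F2), (F3)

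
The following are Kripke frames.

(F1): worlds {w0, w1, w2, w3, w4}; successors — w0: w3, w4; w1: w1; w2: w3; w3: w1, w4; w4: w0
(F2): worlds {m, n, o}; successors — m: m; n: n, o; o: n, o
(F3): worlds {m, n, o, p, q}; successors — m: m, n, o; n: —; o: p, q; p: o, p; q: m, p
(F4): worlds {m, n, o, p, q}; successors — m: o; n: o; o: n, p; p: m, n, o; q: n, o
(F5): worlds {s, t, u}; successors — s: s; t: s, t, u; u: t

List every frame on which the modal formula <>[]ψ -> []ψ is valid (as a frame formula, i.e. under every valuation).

(F2)

This is the axiom for the Euclidean property; its first-order frame correspondent is forall x forall y forall z (Rxy & Rxz -> Ryz).
(F1): fails — Rw0w4 and Rw0w4 but not Rw4w4.
(F2): condition met.
(F3): fails — Rmo and Rmo but not Roo.
(F4): fails — Rmo and Rmo but not Roo.
(F5): fails — Rts and Rtt but not Rst.
Valid on: (F2).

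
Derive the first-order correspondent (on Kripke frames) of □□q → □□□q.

This is a Sahlqvist (Geach-type) schema ◇^0□^2q → □^3◇^0q.
Minimal-valuation argument: fix x; take any y with xR^0y and any z with xR^3z. Set V(q) to the set of worlds R-reachable from y in exactly 2 steps. Then □^2q holds at y, so the antecedent holds at x; validity forces ◇^0q at z, giving a w with zR^0w and yR^2w.
First-order correspondent: ∀x ∀z (xR³z → ∃w (xR²w ∧ z = w)).

∀x ∀z (xR³z → ∃w (xR²w ∧ z = w))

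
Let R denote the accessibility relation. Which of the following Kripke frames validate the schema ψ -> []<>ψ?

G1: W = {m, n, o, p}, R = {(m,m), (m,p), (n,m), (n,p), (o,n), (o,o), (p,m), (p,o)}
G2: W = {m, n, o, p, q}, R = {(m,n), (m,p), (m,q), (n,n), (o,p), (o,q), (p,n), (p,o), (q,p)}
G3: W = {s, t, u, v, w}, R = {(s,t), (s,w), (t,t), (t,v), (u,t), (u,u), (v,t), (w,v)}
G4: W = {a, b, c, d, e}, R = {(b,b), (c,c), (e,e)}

Frame correspondent (Sahlqvist): forall x forall y (Rxy -> Ryx) — i.e. symmetry.
G1: fails — Ron but not Rno.
G2: fails — Rpn but not Rnp.
G3: fails — Rut but not Rtu.
G4: condition met.
Valid on: G4.

G4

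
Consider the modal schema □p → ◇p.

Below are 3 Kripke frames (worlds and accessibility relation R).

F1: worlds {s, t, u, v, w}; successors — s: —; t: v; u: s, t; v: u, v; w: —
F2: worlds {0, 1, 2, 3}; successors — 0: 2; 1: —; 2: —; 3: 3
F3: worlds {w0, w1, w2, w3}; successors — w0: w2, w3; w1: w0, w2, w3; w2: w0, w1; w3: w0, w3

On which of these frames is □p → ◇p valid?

Frame correspondent (Sahlqvist): ∀x ∃y Rxy — i.e. seriality.
F1: fails — world s has no successor.
F2: fails — world 1 has no successor.
F3: ✓.
Valid on: F3.

F3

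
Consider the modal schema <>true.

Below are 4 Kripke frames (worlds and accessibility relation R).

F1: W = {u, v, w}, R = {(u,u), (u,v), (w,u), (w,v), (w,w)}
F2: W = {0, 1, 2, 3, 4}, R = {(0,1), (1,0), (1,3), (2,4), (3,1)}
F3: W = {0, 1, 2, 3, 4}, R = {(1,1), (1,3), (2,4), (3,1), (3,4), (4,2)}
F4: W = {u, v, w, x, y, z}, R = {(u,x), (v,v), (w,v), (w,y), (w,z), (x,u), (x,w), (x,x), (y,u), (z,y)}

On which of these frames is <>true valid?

The schema corresponds to seriality: forall x exists y Rxy.
F1: fails — world v has no successor.
F2: fails — world 4 has no successor.
F3: fails — world 0 has no successor.
F4: satisfies the condition.

F4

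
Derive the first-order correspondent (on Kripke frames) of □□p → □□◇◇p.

∀x ∀z (xR²z → ∃w (xR²w ∧ zR²w))

This is a Sahlqvist (Geach-type) schema ◇^0□^2p → □^2◇^2p.
First-order correspondent: ∀x ∀z (xR²z → ∃w (xR²w ∧ zR²w)).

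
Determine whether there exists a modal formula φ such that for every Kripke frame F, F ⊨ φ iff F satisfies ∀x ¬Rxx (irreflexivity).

If a class were modally definable it would be closed under surjective bounded morphisms (Goldblatt–Thomason).
The 3-cycle (worlds a,b,c with a→b→c→a) is irreflexive, and the map sending every world to a single reflexive point • is a surjective bounded morphism (forth: every edge maps to (•,•); back: every world has a successor). So any modal formula valid on the 3-cycle is also valid on the reflexive point, which is not irreflexive.
So the class is not modally definable.

Not definable by any modal formula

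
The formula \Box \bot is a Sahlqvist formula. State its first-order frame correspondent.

□⊥ is valid iff no world has any successor (otherwise □⊥ fails at any world with one).
Conversely, any frame satisfying \forall x \forall y \neg Rxy validates the schema.
Frame condition: \forall x \forall y \neg Rxy.

emptiness of R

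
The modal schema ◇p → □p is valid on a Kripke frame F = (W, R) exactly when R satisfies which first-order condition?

Suppose ◇p→□p is valid. Take Rxy, Rxz and set V(p)={y}. Then ◇p at x, so □p at x, so p at z, i.e. z=y.
Conversely, on a frame with partial functionality the schema holds at every world under every valuation.
So the correspondent is partial functionality.

Partial functionality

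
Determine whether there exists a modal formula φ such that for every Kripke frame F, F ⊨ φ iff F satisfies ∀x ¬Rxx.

Any modally definable frame class is closed under surjective bounded morphisms.
The 4-cycle (worlds 0,1,2,3 with 0→1→2→3→0) is irreflexive, and the map sending every world to a single reflexive point • is a surjective bounded morphism (forth: every edge maps to (•,•); back: every world has a successor). So any modal formula valid on the 4-cycle is also valid on the reflexive point, which is not irreflexive.
Hence irreflexivity is not modally definable.

No — not modally definable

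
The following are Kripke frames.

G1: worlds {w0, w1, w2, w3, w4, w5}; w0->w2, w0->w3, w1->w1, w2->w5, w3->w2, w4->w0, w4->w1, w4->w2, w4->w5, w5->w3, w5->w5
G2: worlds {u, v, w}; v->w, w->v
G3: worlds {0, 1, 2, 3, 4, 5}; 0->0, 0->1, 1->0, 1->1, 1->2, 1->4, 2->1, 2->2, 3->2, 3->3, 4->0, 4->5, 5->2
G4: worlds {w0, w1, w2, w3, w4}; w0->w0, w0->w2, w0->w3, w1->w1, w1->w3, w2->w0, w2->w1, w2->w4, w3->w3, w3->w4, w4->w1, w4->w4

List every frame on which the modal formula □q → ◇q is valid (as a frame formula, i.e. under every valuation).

Frame correspondent (Sahlqvist): ∀x ∃y Rxy — i.e. seriality.
G1: holds.
G2: fails — world u has no successor.
G3: holds.
G4: holds.

G1, G3, G4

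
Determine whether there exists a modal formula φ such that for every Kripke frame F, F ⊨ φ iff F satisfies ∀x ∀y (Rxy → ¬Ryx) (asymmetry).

Not definable by any modal formula

Modal frame validity is preserved under surjective bounded morphisms.
The 3-cycle (worlds s,t,u with s→t→u→s) is asymmetric. Mapping every world to a single reflexive point • is a surjective bounded morphism, and the reflexive point is not asymmetric (R•• but asymmetry requires ¬R••).
Hence asymmetry is not modally definable.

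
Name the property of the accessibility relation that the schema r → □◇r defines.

Suppose r→□◇r is valid. Take Rxy and set V(r)={x}. Then r at x, so □◇r at x, so ◇r at y, so some z with Ryz has r; z=x, i.e. Ryx.
The converse is a direct semantic check.
Frame condition: ∀x ∀y (Rxy → Ryx).

symmetry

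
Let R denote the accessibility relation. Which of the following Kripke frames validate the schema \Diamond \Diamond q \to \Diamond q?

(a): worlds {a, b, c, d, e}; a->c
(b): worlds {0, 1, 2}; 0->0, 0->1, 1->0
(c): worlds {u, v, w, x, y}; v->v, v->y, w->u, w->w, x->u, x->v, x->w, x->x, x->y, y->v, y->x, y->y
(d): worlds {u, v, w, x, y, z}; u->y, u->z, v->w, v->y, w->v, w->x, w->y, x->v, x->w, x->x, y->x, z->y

(a)

The schema corresponds to transitivity: \forall x \forall y \forall z (Rxy \wedge Ryz \to Rxz).
(a): ✓.
(b): fails — R10 and R01 but not R11.
(c): fails — Ryx and Rxw but not Ryw.
(d): fails — Rxw and Rwy but not Rxy.
Valid on: (a).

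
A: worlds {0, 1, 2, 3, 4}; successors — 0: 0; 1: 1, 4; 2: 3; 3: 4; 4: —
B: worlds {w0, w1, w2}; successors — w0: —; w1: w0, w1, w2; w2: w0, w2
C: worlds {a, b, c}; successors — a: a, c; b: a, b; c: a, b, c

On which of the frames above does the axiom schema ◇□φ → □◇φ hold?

C

The schema corresponds to convergence: ∀x ∀y ∀z (Rxy ∧ Rxz → ∃w (Ryw ∧ Rzw)).
A: fails — R11 and R14 but 1 and 4 have no common successor.
B: fails — Rw1w2 and Rw1w0 but w2 and w0 have no common successor.
C: holds.
Valid on: C.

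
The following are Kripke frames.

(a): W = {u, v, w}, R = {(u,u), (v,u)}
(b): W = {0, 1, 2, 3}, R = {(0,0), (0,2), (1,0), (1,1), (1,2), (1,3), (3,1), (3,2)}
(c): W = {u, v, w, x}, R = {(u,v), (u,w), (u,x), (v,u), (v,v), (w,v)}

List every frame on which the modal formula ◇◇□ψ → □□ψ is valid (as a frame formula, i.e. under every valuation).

The schema corresponds to a generalized confluence (Geach) condition: ∀x ∀y ∀z ((xR²y ∧ xR²z) → ∃w (yRw ∧ z = w)).
(a): condition met.
(b): fails — 0R²2, 0R²0 but no w with 2Rw and 0=w.
(c): fails — uR²u, uR²u but no t with uRt and u=t.

(a)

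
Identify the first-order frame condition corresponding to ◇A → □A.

Suppose ◇A→□A is valid. Take Rxy, Rxz and set V(A)={y}. Then ◇A at x, so □A at x, so A at z, i.e. z=y.
The converse is a direct semantic check.
Frame condition: ∀x ∀y ∀z (Rxy ∧ Rxz → y = z).

Partial functionality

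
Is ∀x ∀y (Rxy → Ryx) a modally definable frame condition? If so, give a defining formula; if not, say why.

Yes: it is symmetry, defined by the B schema p → □◇p.
Suppose p→□◇p is valid. Take Rxy and set V(p)={x}. Then p at x, so □◇p at x, so ◇p at y, so some z with Ryz has p; z=x, i.e. Ryx.

Yes — defined by p → □◇p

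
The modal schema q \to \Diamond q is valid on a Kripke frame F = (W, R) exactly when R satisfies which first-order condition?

reflexivity: \forall x Rxx

This schema is equivalent to the T axiom □q → q.
Its frame correspondent is reflexivity — \forall x Rxx.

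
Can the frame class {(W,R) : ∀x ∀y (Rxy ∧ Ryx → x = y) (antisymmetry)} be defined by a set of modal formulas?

No

Any modally definable frame class is closed under surjective bounded morphisms.
The 4-cycle (worlds 0,1,2,3 with 0→1→2→3→0) is antisymmetric. Sending even-indexed worlds to • and odd-indexed worlds to ∘ is a surjective bounded morphism onto the two-world frame with •↔∘, which is not antisymmetric.
So no modal formula (or set of formulas) defines exactly the antisymmetric frames.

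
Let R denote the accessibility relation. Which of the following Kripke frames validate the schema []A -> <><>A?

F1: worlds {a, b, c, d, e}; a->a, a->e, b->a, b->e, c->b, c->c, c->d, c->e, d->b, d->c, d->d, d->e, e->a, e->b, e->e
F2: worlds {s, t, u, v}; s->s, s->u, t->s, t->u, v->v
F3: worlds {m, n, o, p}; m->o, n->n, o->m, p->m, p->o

F1

This is the axiom for a generalized confluence (Geach) condition; its first-order frame correspondent is forall x exists w (xRw & x R^2 w).
F1: satisfies the condition.
F2: fails — at u but no w with uRw and uR²w.
F3: fails — at m but no w with mRw and mR²w.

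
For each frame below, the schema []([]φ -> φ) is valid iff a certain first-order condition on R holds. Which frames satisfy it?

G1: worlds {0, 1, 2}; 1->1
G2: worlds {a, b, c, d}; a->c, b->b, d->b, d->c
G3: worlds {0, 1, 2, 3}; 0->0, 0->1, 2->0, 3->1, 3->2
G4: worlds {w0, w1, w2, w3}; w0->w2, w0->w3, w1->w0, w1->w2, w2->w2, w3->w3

The schema corresponds to shift-reflexivity: forall x forall y (Rxy -> Ryy).
G1: ✓.
G2: fails — Rac but not Rcc.
G3: fails — R32 but not R22.
G4: fails — Rw1w0 but not Rw0w0.

G1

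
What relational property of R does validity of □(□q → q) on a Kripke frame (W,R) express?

shift-reflexivity

Suppose □(□q→q) is valid. Take Rxy and set V(q)={w : Ryw}. Then at y, □q holds; since □(□q→q) at x, □q→q at y, so q at y, i.e. Ryy.
Conversely, on a frame with shift-reflexivity the schema holds at every world under every valuation.
So the correspondent is shift-reflexivity.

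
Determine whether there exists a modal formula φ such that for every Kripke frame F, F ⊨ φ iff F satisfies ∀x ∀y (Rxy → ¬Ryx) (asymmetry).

Any modally definable frame class is closed under surjective bounded morphisms.
The 3-cycle (worlds s,t,u with s→t→u→s) is asymmetric. Mapping every world to a single reflexive point • is a surjective bounded morphism, and the reflexive point is not asymmetric (R•• but asymmetry requires ¬R••).
So the class is not modally definable.

Not definable by any modal formula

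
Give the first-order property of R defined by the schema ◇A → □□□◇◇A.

∀x ∀y ∀z ((xRy ∧ xR³z) → ∃w (y = w ∧ zR²w))

This is a Sahlqvist (Geach-type) schema ◇^1□^0A → □^3◇^2A.
First-order correspondent: ∀x ∀y ∀z ((xRy ∧ xR³z) → ∃w (y = w ∧ zR²w)).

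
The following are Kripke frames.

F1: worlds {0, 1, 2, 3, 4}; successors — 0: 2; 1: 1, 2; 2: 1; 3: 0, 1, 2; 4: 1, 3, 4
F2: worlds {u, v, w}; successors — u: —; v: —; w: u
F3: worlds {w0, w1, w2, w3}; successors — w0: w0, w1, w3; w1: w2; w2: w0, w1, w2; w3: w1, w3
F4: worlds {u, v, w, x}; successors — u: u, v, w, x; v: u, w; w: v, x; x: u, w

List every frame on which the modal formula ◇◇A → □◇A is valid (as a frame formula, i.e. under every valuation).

F2

This is the axiom for a generalized confluence (Geach) condition; its first-order frame correspondent is ∀x ∀y ∀z ((xR²y ∧ xRz) → ∃w (y = w ∧ zRw)).
F1: fails — 1R²2, 1R2 but no w with 2=w and 2Rw.
F2: satisfies the condition.
F3: fails — w0R²w0, w0Rw1 but no w with w0=w and w1Rw.
F4: fails — uR²u, uRw but no t with u=t and wRt.
Valid on: F2.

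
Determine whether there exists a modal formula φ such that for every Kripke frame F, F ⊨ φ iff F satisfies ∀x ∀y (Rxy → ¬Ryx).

Modal frame validity is preserved under surjective bounded morphisms.
The 3-cycle (worlds w0,w1,w2 with w0→w1→w2→w0) is asymmetric. Mapping every world to a single reflexive point • is a surjective bounded morphism, and the reflexive point is not asymmetric (R•• but asymmetry requires ¬R••).
So no modal formula (or set of formulas) defines exactly the asymmetric frames.

No — not modally definable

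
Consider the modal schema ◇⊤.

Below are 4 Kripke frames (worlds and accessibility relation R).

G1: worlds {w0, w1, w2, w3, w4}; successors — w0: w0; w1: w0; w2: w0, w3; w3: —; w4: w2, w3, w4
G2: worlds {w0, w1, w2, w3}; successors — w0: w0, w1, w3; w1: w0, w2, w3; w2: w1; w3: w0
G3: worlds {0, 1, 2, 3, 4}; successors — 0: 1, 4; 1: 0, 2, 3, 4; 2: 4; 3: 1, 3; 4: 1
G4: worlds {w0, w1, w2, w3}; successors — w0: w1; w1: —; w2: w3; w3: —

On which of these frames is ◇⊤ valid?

Frame correspondent (Sahlqvist): ∀x ∃y Rxy — i.e. seriality.
G1: fails — world w3 has no successor.
G2: condition met.
G3: condition met.
G4: fails — world w1 has no successor.
Valid on: G2, G3.

G2, G3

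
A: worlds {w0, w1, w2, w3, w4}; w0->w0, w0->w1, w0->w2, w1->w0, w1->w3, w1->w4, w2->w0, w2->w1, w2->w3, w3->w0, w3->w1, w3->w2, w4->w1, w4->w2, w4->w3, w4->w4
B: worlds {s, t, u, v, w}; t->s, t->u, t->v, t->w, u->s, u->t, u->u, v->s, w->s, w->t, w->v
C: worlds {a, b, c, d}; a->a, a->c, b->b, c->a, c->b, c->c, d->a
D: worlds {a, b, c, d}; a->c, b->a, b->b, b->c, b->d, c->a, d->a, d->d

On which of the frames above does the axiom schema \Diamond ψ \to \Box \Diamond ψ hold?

Frame correspondent (Sahlqvist): \forall x \forall y \forall z (Rxy \wedge Rxz \to Ryz) — i.e. the Euclidean property.
A: fails — Rw0w1 and Rw0w1 but not Rw1w1.
B: fails — Rtv and Rtv but not Rvv.
C: fails — Rcb and Rcc but not Rbc.
D: fails — Rac and Rac but not Rcc.
Valid on no frame.

none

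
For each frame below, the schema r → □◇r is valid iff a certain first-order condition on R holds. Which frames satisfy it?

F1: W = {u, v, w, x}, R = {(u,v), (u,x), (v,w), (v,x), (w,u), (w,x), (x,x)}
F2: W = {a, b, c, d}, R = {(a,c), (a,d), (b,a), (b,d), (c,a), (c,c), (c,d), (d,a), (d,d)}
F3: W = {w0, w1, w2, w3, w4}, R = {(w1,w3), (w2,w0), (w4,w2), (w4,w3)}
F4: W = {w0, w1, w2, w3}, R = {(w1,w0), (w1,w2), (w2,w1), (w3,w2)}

This is the axiom for symmetry; its first-order frame correspondent is ∀x ∀y (Rxy → Ryx).
F1: fails — Ruv but not Rvu.
F2: fails — Rcd but not Rdc.
F3: fails — Rw2w0 but not Rw0w2.
F4: fails — Rw1w0 but not Rw0w1.

none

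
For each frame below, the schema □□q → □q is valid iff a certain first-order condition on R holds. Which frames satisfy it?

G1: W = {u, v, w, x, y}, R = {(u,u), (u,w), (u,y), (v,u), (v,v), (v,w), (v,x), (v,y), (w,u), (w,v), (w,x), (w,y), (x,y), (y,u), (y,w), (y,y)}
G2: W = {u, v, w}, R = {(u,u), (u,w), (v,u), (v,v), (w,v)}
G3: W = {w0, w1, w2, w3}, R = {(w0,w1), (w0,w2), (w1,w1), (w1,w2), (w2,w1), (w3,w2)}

Frame correspondent (Sahlqvist): ∀x ∀y (Rxy → ∃z (Rxz ∧ Rzy)) — i.e. density.
G1: holds.
G2: holds.
G3: fails — Rw3w2 but no z with Rw3z and Rzw2.
Valid on: G1, G2.

G1, G2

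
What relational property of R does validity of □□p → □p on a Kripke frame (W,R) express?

Density

Suppose □□p→□p is valid. Take Rxy and set V(p)={w : xR²w}. Then □□p at x, so □p at x, so p at y, i.e. ∃z(Rxz∧Rzy).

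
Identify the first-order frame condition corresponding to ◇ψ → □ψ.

Suppose ◇ψ→□ψ is valid. Take Rxy, Rxz and set V(ψ)={y}. Then ◇ψ at x, so □ψ at x, so ψ at z, i.e. z=y.

partial functionality: ∀x ∀y ∀z (Rxy ∧ Rxz → y = z)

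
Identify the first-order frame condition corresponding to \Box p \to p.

reflexivity

Suppose □p→p is valid. At any x set V(p)={w : Rxw}. Then □p holds at x, so p holds at x, i.e. Rxx.
Conversely, on a frame with reflexivity the schema holds at every world under every valuation.
So the correspondent is reflexivity.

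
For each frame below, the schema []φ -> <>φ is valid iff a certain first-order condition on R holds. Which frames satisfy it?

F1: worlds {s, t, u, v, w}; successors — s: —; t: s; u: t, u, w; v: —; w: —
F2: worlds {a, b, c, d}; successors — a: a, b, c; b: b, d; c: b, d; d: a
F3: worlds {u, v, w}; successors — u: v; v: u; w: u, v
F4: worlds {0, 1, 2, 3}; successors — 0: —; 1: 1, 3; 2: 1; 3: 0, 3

F2, F3

Frame correspondent (Sahlqvist): forall x exists y Rxy — i.e. seriality.
F1: fails — world s has no successor.
F2: condition met.
F3: condition met.
F4: fails — world 0 has no successor.
Valid on: F2, F3.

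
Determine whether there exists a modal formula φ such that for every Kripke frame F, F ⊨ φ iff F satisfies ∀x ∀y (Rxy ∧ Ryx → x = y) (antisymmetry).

Any modally definable frame class is closed under surjective bounded morphisms.
The 4-cycle (worlds w0,w1,w2,w3 with w0→w1→w2→w3→w0) is antisymmetric. Sending even-indexed worlds to a and odd-indexed worlds to b is a surjective bounded morphism onto the two-world frame with a↔b, which is not antisymmetric.
Hence antisymmetry is not modally definable.

Not definable by any modal formula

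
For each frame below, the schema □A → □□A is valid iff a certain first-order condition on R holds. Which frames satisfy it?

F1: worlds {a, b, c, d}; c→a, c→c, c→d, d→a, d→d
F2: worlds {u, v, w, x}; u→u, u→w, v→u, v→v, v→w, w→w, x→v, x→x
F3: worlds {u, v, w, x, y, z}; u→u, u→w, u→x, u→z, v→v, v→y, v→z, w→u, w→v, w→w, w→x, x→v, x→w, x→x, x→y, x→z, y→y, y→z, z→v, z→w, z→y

F1

The schema corresponds to transitivity: ∀x ∀y ∀z (Rxy ∧ Ryz → Rxz).
F1: condition met.
F2: fails — Rxv and Rvw but not Rxw.
F3: fails — Rvz and Rzw but not Rvw.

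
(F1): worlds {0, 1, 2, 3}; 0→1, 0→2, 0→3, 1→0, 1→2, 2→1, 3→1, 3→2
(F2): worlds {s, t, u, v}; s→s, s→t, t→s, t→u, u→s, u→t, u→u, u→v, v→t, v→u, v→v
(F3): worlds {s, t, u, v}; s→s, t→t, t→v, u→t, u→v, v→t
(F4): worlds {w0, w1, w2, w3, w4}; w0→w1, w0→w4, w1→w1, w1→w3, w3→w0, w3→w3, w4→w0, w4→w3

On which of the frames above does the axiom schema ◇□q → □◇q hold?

(F2), (F3)

Frame correspondent (Sahlqvist): ∀x ∀y ∀z (Rxy ∧ Rxz → ∃w (Ryw ∧ Rzw)) — i.e. convergence.
(F1): fails — R02 and R01 but 2 and 1 have no common successor.
(F2): ✓.
(F3): ✓.
(F4): fails — Rw3w0 and Rw3w3 but w0 and w3 have no common successor.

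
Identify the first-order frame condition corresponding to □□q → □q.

Suppose □□q→□q is valid. Take Rxy and set V(q)={w : xR²w}. Then □□q at x, so □q at x, so q at y, i.e. ∃z(Rxz∧Rzy).
Conversely, any frame satisfying ∀x ∀y (Rxy → ∃z (Rxz ∧ Rzy)) validates the schema.
Frame condition: ∀x ∀y (Rxy → ∃z (Rxz ∧ Rzy)).

density: ∀x ∀y (Rxy → ∃z (Rxz ∧ Rzy))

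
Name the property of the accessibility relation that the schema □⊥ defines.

□⊥ is valid iff no world has any successor (otherwise □⊥ fails at any world with one).

emptiness of R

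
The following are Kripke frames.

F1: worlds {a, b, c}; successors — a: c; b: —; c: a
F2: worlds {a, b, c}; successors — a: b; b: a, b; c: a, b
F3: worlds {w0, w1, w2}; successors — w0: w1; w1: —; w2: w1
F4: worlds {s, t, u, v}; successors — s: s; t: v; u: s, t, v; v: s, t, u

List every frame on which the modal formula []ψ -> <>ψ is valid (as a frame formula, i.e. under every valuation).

This is the axiom for seriality; its first-order frame correspondent is forall x exists y Rxy.
F1: fails — world b has no successor.
F2: condition met.
F3: fails — world w1 has no successor.
F4: condition met.
Valid on: F2, F4.

F2, F4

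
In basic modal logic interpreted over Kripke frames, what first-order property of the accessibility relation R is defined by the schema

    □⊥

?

emptiness of R: ∀x ∀y ¬Rxy

□⊥ is valid iff no world has any successor (otherwise □⊥ fails at any world with one).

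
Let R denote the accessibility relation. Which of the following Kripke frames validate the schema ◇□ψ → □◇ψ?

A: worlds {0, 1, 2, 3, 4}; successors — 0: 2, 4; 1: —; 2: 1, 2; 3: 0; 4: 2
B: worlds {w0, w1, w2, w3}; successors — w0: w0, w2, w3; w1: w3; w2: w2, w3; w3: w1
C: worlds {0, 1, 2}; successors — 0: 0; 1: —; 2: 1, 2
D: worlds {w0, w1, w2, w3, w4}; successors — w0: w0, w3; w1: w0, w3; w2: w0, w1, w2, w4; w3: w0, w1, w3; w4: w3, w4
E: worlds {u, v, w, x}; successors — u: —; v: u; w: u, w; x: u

D

This is the axiom for convergence; its first-order frame correspondent is ∀x ∀y ∀z (Rxy ∧ Rxz → ∃w (Ryw ∧ Rzw)).
A: fails — R22 and R21 but 2 and 1 have no common successor.
B: fails — Rw0w2 and Rw0w3 but w2 and w3 have no common successor.
C: fails — R22 and R21 but 2 and 1 have no common successor.
D: satisfies the condition.
E: fails — Rvu and Rvu but u and u have no common successor.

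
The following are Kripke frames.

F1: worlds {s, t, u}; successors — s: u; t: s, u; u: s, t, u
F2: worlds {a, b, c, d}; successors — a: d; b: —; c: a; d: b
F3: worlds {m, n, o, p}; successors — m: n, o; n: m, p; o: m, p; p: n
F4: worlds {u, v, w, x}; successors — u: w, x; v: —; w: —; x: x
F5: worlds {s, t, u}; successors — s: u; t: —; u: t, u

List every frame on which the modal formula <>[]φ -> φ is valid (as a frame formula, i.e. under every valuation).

This is the axiom for symmetry; its first-order frame correspondent is forall x forall y (Rxy -> Ryx).
F1: fails — Rts but not Rst.
F2: fails — Rdb but not Rbd.
F3: fails — Rop but not Rpo.
F4: fails — Ruw but not Rwu.
F5: fails — Rsu but not Rus.

none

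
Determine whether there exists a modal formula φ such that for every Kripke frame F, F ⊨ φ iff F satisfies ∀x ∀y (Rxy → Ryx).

Yes — defined by r → □◇r

This is a Sahlqvist condition; the B axiom r → □◇r defines it.
Suppose r→□◇r is valid. Take Rxy and set V(r)={x}. Then r at x, so □◇r at x, so ◇r at y, so some z with Ryz has r; z=x, i.e. Ryx.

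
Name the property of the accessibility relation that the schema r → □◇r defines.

symmetry: ∀x ∀y (Rxy → Ryx)

Suppose r→□◇r is valid. Take Rxy and set V(r)={x}. Then r at x, so □◇r at x, so ◇r at y, so some z with Ryz has r; z=x, i.e. Ryx.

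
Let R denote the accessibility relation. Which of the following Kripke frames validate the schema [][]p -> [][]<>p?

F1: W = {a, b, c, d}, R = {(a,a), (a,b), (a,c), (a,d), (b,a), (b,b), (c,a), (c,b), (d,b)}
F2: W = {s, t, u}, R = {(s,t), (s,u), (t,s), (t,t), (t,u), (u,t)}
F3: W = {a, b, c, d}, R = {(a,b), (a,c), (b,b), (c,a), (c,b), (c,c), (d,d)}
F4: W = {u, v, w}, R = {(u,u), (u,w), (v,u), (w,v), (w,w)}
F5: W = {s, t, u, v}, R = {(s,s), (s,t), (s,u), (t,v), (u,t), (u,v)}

This is the axiom for a generalized confluence (Geach) condition; its first-order frame correspondent is forall x forall z (x R^2 z -> exists w (x R^2 w & zRw)).
F1: satisfies the condition.
F2: satisfies the condition.
F3: satisfies the condition.
F4: satisfies the condition.
F5: fails — sR²v but no w with sR²w and vRw.

F1, F2, F3, F4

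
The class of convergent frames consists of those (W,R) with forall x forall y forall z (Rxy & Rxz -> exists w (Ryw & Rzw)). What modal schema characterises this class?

The condition is convergence. The .2 schema ◇□q → □◇q defines it.

◇□q → □◇q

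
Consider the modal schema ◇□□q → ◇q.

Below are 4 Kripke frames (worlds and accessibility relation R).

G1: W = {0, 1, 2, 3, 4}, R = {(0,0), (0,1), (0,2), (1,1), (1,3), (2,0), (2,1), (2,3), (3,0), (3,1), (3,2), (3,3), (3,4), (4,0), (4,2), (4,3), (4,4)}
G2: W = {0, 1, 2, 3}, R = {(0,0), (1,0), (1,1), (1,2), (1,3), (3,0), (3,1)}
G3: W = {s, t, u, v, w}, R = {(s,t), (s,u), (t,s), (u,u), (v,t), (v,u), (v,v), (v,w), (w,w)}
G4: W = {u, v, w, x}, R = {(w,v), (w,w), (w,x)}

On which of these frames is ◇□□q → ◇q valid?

This is the axiom for a generalized confluence (Geach) condition; its first-order frame correspondent is ∀x ∀y (xRy → ∃w (yR²w ∧ xRw)).
G1: condition met.
G2: fails — 1R2 but no w with 2R²w and 1Rw.
G3: condition met.
G4: fails — wRv but no t with vR²t and wRt.

G1, G3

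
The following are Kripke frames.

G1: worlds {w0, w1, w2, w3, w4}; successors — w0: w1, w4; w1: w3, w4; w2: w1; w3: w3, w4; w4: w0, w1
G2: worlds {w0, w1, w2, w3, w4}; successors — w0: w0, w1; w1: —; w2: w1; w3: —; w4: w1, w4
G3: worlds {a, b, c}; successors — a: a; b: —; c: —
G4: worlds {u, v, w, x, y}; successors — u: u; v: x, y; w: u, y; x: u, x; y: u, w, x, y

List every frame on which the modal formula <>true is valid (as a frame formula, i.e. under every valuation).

G1, G4

This is the axiom for seriality; its first-order frame correspondent is forall x exists y Rxy.
G1: ✓.
G2: fails — world w1 has no successor.
G3: fails — world b has no successor.
G4: ✓.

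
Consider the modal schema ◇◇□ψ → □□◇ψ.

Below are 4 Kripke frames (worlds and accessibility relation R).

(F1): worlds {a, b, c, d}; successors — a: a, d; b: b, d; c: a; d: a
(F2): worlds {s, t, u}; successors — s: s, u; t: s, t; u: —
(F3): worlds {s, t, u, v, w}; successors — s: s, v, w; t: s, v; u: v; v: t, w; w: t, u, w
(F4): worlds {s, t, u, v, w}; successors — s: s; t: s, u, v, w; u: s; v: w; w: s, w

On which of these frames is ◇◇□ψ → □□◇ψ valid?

(F4)

The schema corresponds to a generalized confluence (Geach) condition: ∀x ∀y ∀z ((xR²y ∧ xR²z) → ∃w (yRw ∧ zRw)).
(F1): fails — bR²b, bR²d but no w with bRw and dRw.
(F2): fails — sR²s, sR²u but no w with sRw and uRw.
(F3): fails — sR²t, sR²v but no w* with tRw* and vRw*.
(F4): satisfies the condition.
Valid on: (F4).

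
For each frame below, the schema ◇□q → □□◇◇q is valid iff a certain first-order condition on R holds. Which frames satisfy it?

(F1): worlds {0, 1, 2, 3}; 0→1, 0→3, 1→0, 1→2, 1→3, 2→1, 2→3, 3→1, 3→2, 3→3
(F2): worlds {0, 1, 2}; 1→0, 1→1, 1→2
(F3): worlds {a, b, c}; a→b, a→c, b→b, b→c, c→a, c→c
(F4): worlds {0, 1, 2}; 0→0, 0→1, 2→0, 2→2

The schema corresponds to a generalized confluence (Geach) condition: ∀x ∀y ∀z ((xRy ∧ xR²z) → ∃w (yRw ∧ zR²w)).
(F1): condition met.
(F2): fails — 1R0, 1R²0 but no w with 0Rw and 0R²w.
(F3): condition met.
(F4): fails — 0R0, 0R²1 but no w with 0Rw and 1R²w.

(F1), (F3)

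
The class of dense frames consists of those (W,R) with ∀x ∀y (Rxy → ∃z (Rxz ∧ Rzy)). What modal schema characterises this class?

A defining formula is □□p → □p (the C4 axiom).
Suppose □□p→□p is valid. Take Rxy and set V(p)={w : xR²w}. Then □□p at x, so □p at x, so p at y, i.e. ∃z(Rxz∧Rzy).

□□p → □p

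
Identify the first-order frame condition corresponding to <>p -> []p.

partial functionality: forall x forall y forall z (Rxy & Rxz -> y = z)

Suppose ◇p→□p is valid. Take Rxy, Rxz and set V(p)={y}. Then ◇p at x, so □p at x, so p at z, i.e. z=y.
Conversely, any frame satisfying forall x forall y forall z (Rxy & Rxz -> y = z) validates the schema.
Frame condition: forall x forall y forall z (Rxy & Rxz -> y = z).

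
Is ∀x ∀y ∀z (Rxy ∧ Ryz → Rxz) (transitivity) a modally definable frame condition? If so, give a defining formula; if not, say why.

Yes — defined by □p → □□p

This is a Sahlqvist condition; the 4 axiom □p → □□p defines it.
Suppose □p→□□p is valid. Take Rxy, Ryz and set V(p)={w : Rxw}. Then □p at x, so □□p at x, so □p at y, so p at z, i.e. Rxz.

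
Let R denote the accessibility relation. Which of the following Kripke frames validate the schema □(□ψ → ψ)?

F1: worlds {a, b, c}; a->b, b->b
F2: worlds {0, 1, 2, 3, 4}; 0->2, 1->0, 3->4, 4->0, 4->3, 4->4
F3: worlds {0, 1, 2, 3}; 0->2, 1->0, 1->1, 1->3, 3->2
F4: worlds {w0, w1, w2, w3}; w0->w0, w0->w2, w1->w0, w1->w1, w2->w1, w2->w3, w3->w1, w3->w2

F1

This is the axiom for shift-reflexivity; its first-order frame correspondent is ∀x ∀y (Rxy → Ryy).
F1: satisfies the condition.
F2: fails — R10 but not R00.
F3: fails — R10 but not R00.
F4: fails — Rw3w2 but not Rw2w2.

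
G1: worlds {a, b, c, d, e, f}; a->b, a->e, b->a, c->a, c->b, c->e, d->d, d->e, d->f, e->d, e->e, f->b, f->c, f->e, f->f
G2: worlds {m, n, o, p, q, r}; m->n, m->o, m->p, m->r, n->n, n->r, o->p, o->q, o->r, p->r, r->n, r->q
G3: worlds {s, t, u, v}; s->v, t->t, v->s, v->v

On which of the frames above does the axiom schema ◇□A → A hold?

This is the axiom for symmetry; its first-order frame correspondent is ∀x ∀y (Rxy → Ryx).
G1: fails — Rfc but not Rcf.
G2: fails — Rop but not Rpo.
G3: ✓.

G3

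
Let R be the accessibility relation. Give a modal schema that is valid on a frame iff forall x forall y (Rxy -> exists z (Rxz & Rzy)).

This is density; the standard corresponding axiom is C4: □□s → □s.

□□s → □s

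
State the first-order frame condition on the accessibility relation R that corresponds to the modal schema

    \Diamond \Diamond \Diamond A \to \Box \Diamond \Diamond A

This is a Sahlqvist (Geach-type) schema ◇^3□^0A → □^1◇^2A.
First-order correspondent: \forall x \forall y \forall z ((x R^3 y \wedge xRz) \to \exists w (y = w \wedge z R^2 w)).

\forall x \forall y \forall z ((x R^3 y \wedge xRz) \to \exists w (y = w \wedge z R^2 w))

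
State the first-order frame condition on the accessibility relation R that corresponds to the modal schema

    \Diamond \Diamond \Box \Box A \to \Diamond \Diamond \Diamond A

\forall x \forall y (x R^2 y \to \exists w (y R^2 w \wedge x R^3 w))

This is a Sahlqvist (Geach-type) schema ◇^2□^2A → □^0◇^3A.
First-order correspondent: \forall x \forall y (x R^2 y \to \exists w (y R^2 w \wedge x R^3 w)).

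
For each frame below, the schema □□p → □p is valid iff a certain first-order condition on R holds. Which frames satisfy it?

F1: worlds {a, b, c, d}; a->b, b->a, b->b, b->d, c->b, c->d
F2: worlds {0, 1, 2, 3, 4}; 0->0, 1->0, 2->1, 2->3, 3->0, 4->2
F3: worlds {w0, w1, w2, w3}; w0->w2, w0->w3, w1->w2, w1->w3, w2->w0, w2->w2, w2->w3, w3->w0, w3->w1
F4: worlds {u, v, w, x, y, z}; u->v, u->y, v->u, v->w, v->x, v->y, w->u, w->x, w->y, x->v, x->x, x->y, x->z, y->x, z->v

This is the axiom for density; its first-order frame correspondent is ∀x ∀y (Rxy → ∃z (Rxz ∧ Rzy)).
F1: holds.
F2: fails — R23 but no z with R2z and Rz3.
F3: fails — Rw3w1 but no z with Rw3z and Rzw1.
F4: fails — Ruv but no t with Rut and Rtv.
Valid on: F1.

F1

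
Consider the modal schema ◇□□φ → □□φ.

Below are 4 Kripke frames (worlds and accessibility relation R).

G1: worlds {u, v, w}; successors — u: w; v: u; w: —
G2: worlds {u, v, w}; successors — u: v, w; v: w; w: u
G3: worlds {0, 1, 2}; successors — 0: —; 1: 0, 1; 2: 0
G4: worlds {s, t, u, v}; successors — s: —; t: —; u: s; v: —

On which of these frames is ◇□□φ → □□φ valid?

The schema corresponds to a generalized confluence (Geach) condition: ∀x ∀y ∀z ((xRy ∧ xR²z) → ∃w (yR²w ∧ z = w)).
G1: fails — vRu, vR²w but no t with uR²t and w=t.
G2: fails — uRv, uR²w but no t with vR²t and w=t.
G3: fails — 1R0, 1R²0 but no w with 0R²w and 0=w.
G4: holds.

G4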